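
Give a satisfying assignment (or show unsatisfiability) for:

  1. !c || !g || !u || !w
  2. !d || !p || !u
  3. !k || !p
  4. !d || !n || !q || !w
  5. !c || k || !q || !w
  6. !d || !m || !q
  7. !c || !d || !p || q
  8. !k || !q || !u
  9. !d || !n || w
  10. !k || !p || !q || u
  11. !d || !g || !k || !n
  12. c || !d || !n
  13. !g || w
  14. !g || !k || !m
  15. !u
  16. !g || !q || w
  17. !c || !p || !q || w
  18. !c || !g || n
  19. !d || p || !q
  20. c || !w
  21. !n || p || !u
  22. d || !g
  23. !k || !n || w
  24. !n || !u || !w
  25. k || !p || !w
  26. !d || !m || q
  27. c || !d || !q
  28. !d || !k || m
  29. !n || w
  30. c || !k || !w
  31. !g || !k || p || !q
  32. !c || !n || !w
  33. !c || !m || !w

Unit clause (!u) forces u = False.
Try n = True:
  (!n || w) forces w = True.
  (c || !w) forces c = True.
  clause (!c || !n || !w) is falsified — backtrack.
So n = False.
Set w = False.
  then (!g || w) forces g = False.
Set d = False.
Set p = True.
  then (!k || !p) forces k = False.
Set m = False.
Set c = False.
Set q = True.
All clauses satisfied.

n = False; w = False; g = False; d = False; p = True; u = False; m = False; c = False; k = False; q = True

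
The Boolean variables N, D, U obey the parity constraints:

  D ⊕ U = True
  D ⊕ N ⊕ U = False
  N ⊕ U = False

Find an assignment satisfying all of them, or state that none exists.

N = True, D = False, U = True

D ⊕ U = F ⊕ T = True ✓
D ⊕ N ⊕ U = F ⊕ T ⊕ T = False ✓
N ⊕ U = T ⊕ T = False ✓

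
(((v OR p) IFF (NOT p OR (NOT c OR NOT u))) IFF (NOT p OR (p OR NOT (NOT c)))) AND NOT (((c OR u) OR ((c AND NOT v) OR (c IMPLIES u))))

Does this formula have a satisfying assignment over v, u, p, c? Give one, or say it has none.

The conjunct NOT (((c OR u) OR ((c AND NOT v) OR (c IMPLIES u)))) is unsatisfiable on its own:
  v=F, u=F, c=F: evaluates to False.
  v=F, u=F, c=T: evaluates to False.
  v=F, u=T, c=F: evaluates to False.
  v=F, u=T, c=T: evaluates to False.
  v=T, u=F, c=F: evaluates to False.
  v=T, u=F, c=T: evaluates to False.
  v=T, u=T, c=F: evaluates to False.
  v=T, u=T, c=T: evaluates to False.
So the whole conjunction is unsatisfiable.

UNSATISFIABLE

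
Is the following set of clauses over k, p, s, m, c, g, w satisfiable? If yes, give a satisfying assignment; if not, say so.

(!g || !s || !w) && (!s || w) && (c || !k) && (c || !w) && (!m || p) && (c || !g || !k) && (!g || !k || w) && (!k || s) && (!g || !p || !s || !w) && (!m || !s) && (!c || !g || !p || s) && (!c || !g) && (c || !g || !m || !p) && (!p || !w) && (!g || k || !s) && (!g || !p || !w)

k: False, p: False, s: False, m: False, c: True, g: False, w: False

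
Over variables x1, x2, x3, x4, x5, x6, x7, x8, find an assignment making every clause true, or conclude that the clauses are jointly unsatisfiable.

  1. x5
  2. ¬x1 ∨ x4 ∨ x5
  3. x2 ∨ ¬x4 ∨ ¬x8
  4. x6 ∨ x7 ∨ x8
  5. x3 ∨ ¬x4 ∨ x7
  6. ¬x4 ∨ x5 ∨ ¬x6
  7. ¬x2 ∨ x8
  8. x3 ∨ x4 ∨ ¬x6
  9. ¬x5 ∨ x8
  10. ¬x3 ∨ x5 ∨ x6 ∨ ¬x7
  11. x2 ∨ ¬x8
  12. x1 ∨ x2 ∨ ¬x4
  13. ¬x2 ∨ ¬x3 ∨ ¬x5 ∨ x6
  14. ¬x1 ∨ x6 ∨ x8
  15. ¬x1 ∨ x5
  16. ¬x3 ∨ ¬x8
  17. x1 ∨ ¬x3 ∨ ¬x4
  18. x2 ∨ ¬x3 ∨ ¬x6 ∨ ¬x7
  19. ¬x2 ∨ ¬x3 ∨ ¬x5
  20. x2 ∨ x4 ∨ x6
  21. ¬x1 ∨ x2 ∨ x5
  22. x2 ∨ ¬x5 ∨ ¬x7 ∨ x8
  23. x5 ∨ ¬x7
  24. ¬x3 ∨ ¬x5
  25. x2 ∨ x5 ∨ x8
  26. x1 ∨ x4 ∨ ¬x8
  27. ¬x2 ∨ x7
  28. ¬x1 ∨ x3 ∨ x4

x1: True, x2: True, x3: False, x4: True, x5: True, x6: True, x7: True, x8: True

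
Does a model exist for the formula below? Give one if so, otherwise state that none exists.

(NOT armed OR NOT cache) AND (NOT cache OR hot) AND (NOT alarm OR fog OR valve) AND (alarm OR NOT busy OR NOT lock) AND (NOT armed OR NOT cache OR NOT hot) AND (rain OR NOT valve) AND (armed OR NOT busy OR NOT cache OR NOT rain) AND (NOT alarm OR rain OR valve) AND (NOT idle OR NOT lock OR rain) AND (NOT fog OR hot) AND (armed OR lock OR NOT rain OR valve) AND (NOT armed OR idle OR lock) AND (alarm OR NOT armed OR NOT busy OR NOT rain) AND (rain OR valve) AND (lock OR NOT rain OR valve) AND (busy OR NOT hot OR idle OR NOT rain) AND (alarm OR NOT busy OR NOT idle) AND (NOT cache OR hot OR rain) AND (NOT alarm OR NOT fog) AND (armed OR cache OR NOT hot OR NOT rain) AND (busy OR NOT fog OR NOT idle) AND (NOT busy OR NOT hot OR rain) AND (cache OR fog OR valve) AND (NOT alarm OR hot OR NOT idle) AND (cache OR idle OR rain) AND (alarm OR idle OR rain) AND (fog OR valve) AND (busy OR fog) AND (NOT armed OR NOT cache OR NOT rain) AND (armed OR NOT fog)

cache = False; busy = True; lock = True; armed = True; idle = False; hot = True; alarm = True; fog = False; rain = True; valve = True

Set cache = False.
Set busy = True.
Set lock = True.
  then (alarm OR NOT busy OR NOT lock) forces alarm = True.
  then (NOT alarm OR NOT fog) forces fog = False.
  then (cache OR fog OR valve) forces valve = True.
  then (rain OR NOT valve) forces rain = True.
Set armed = True.
Set idle = False.
Set hot = True.
All clauses satisfied.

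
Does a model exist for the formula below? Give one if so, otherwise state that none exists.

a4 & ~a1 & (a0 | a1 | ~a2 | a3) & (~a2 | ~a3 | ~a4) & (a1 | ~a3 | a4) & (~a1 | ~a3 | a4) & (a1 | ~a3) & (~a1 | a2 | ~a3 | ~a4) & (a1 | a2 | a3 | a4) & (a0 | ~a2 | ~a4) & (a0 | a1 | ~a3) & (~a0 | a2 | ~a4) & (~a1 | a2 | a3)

a0 = False, a1 = False, a2 = False, a3 = False, a4 = True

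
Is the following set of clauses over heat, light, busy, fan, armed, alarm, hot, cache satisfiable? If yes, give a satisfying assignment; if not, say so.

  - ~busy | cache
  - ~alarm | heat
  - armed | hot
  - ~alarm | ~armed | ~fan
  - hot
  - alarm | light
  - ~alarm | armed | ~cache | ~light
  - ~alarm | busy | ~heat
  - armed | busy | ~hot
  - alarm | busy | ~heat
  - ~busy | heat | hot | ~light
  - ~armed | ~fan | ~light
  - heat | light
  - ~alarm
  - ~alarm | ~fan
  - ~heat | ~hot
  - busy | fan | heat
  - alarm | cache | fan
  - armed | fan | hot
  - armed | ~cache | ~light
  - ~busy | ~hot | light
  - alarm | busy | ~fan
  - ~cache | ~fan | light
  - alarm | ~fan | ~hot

heat = False; light = True; busy = True; fan = False; armed = True; alarm = False; hot = True; cache = True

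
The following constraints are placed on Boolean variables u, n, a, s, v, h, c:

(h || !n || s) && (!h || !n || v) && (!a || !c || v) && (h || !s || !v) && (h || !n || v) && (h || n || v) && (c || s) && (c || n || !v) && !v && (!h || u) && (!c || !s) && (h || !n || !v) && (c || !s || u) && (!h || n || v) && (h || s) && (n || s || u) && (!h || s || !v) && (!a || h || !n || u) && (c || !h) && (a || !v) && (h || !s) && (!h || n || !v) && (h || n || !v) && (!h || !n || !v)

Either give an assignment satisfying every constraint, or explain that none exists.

No satisfying assignment exists.

Case n = True:
  (!v) forces v = False.
  (!h || !n || v) forces h = False.
  Clause (h || !n || v) is falsified — contradiction.
Case n = False:
  (!v) forces v = False.
  (h || n || v) forces h = True.
  Clause (!h || n || v) is falsified — contradiction.
Both cases fail, so the formula is unsatisfiable.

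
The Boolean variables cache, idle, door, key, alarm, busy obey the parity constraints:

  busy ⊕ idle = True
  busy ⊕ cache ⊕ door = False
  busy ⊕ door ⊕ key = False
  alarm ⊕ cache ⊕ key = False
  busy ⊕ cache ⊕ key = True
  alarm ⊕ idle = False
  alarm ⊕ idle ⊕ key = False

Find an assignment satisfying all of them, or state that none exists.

cache: False, idle: False, door: True, key: False, alarm: False, busy: True

busy ⊕ idle = T ⊕ F = True ✓
busy ⊕ cache ⊕ door = T ⊕ F ⊕ T = False ✓
busy ⊕ door ⊕ key = T ⊕ T ⊕ F = False ✓
alarm ⊕ cache ⊕ key = F ⊕ F ⊕ F = False ✓
busy ⊕ cache ⊕ key = T ⊕ F ⊕ F = True ✓
alarm ⊕ idle = F ⊕ F = False ✓
alarm ⊕ idle ⊕ key = F ⊕ F ⊕ F = False ✓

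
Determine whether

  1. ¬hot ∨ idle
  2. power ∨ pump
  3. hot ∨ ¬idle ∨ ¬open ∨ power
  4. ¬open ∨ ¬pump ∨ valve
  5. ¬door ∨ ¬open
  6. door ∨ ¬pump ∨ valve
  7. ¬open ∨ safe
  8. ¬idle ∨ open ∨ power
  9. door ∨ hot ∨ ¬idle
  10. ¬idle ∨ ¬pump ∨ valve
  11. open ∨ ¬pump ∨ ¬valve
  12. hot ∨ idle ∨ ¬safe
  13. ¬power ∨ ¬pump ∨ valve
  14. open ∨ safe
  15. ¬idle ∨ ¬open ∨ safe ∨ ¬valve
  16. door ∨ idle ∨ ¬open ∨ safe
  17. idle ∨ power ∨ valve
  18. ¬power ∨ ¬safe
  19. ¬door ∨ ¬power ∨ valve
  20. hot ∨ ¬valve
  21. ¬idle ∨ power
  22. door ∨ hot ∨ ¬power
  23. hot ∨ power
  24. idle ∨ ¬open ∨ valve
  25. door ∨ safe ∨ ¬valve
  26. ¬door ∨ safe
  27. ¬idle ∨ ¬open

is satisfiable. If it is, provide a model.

Unsatisfiable

Case power = True:
  (¬power ∨ ¬safe) forces safe = False.
  (¬open ∨ safe) forces open = False.
  Clause (open ∨ safe) is falsified — contradiction.
Case power = False:
  (power ∨ pump) forces pump = True.
  (¬idle ∨ power) forces idle = False.
  (¬hot ∨ idle) forces hot = False.
  Clause (hot ∨ power) is falsified — contradiction.
Both cases fail, so the formula is unsatisfiable.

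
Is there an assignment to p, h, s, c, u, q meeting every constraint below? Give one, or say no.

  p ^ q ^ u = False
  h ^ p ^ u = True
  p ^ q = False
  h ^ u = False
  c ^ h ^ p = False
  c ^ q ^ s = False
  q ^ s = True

p = True, h = False, s = False, c = True, u = False, q = True

p ^ q ^ u = T ^ T ^ F = False ✓
h ^ p ^ u = F ^ T ^ F = True ✓
p ^ q = T ^ T = False ✓
h ^ u = F ^ F = False ✓
c ^ h ^ p = T ^ F ^ T = False ✓
c ^ q ^ s = T ^ T ^ F = False ✓
q ^ s = T ^ F = True ✓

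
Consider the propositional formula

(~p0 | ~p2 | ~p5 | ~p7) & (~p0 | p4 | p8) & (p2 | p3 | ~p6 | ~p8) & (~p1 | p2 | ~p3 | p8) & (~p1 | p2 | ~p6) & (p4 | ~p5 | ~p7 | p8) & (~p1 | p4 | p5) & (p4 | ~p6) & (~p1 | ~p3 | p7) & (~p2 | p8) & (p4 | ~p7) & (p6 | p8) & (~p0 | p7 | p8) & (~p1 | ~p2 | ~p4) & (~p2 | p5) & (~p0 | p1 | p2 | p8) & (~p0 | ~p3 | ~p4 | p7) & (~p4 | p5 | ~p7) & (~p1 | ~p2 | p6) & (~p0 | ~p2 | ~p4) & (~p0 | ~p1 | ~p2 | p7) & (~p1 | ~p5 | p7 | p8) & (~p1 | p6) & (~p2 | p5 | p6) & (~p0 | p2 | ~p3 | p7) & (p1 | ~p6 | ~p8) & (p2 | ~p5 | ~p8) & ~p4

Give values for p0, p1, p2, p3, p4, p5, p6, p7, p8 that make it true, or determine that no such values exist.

p0=T; p1=F; p2=T; p3=T; p4=F; p5=T; p6=F; p7=F; p8=T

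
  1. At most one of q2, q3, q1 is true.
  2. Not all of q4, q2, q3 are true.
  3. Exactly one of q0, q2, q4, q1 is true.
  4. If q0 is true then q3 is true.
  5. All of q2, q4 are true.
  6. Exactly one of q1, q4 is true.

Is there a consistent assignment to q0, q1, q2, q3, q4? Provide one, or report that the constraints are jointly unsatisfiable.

Unsatisfiable

Case q4 = True:
  (3) with q4=T forces q0 = False.
  (3) with q4=T forces q2 = False.
  Constraint (5) is violated (q2=F) — contradiction.
Case q4 = False:
  Constraint (5) is violated (q4=F) — contradiction.
Both cases fail — unsatisfiable.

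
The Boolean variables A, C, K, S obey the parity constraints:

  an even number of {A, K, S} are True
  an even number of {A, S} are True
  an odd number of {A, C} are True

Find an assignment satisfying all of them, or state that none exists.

A: True, C: False, K: False, S: True

{A, K, S}: 2 true → even ✓
{A, S}: 2 true → even ✓
{A, C}: 1 true → odd ✓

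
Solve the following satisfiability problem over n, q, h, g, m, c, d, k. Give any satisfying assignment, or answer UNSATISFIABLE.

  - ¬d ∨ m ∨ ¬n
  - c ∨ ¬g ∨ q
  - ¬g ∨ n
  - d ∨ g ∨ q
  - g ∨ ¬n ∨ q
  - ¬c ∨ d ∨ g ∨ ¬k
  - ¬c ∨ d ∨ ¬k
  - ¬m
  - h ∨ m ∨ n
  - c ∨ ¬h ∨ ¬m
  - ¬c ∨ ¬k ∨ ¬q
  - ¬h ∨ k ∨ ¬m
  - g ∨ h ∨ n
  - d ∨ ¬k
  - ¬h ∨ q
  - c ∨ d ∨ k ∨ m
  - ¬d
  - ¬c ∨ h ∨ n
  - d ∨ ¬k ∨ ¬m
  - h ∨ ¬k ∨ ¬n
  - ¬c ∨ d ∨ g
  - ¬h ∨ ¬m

Unit clause (¬m) forces m = False.
Unit clause (¬d) forces d = False.
In (d ∨ ¬k) only ¬k is left, so k = False.
In (c ∨ d ∨ k ∨ m) only c is left, so c = True.
In (¬c ∨ d ∨ g) only g is left, so g = True.
In (¬g ∨ n) only n is left, so n = True.
Set q = True.
Set h = True.
All clauses satisfied.

n=T; q=T; h=T; g=T; m=F; c=T; d=F; k=F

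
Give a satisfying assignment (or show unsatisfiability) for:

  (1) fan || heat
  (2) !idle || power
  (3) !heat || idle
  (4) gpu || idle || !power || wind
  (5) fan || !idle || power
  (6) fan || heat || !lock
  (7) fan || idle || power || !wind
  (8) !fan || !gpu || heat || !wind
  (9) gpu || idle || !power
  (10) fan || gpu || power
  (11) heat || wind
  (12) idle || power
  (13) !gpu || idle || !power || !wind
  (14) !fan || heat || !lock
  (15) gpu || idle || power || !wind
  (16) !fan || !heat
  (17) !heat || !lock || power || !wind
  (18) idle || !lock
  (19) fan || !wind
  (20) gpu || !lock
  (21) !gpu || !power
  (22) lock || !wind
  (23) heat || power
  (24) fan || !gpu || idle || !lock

Set idle = True.
  then (!idle || power) forces power = True.
  then (!gpu || !power) forces gpu = False.
  then (gpu || !lock) forces lock = False.
  then (lock || !wind) forces wind = False.
  then (heat || wind) forces heat = True.
  then (!fan || !heat) forces fan = False.
All clauses satisfied.

idle = True, power = True, lock = False, gpu = False, fan = False, wind = False, heat = True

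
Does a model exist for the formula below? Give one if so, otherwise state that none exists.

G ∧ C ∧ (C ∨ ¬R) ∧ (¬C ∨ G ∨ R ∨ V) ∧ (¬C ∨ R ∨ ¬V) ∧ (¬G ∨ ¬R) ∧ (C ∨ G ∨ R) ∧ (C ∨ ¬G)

Unit clause (G) forces G = True.
Unit clause (C) forces C = True.
In (¬G ∨ ¬R) only ¬R is left, so R = False.
In (¬C ∨ R ∨ ¬V) only ¬V is left, so V = False.
All clauses satisfied.

R = False, C = True, G = True, V = False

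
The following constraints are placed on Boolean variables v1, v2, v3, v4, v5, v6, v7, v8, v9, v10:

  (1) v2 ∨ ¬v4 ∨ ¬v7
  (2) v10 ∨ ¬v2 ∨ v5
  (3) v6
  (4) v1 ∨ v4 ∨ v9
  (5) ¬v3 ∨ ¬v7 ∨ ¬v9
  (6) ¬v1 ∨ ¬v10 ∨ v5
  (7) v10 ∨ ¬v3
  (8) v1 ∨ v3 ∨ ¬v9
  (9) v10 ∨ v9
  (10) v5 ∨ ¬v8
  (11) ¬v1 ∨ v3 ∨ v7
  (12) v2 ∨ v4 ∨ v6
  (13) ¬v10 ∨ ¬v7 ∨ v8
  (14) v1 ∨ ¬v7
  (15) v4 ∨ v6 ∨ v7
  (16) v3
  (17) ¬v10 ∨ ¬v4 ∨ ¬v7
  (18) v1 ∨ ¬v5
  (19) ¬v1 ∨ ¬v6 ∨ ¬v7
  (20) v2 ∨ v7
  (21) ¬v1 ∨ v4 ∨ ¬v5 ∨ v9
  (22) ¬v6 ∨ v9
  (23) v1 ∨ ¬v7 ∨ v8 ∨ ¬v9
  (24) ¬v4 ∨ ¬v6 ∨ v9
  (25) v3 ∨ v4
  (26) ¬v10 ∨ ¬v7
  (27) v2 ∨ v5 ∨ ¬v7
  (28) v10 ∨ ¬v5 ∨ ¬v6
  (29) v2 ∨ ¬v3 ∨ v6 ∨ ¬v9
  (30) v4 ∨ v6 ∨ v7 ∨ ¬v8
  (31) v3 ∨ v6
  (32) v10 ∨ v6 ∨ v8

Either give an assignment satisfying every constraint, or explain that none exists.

Unit clause (v6) forces v6 = True.
Unit clause (v3) forces v3 = True.
In (¬v6 ∨ v9) only v9 is left, so v9 = True.
In (¬v3 ∨ ¬v7 ∨ ¬v9) only ¬v7 is left, so v7 = False.
In (v10 ∨ ¬v3) only v10 is left, so v10 = True.
In (v2 ∨ v7) only v2 is left, so v2 = True.
Set v1 = True.
  then (¬v1 ∨ ¬v10 ∨ v5) forces v5 = True.
Set v4 = False.
Set v8 = True.
All clauses satisfied.

v1 = True, v2 = True, v3 = True, v4 = False, v5 = True, v6 = True, v7 = False, v8 = True, v9 = True, v10 = True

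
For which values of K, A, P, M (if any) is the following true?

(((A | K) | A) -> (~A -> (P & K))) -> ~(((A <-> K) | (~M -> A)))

K = True; A = False; P = False; M = False

  (((A | K) | A) -> (~A -> (P & K))) -> ~(((A <-> K) | (~M -> A))) = True
    ((A | K) | A) -> (~A -> (P & K)) = False
      (A | K) | A = True
        A | K = True
      ~A -> (P & K) = False
        ~A = True
        P & K = False
    ~(((A <-> K) | (~M -> A))) = True
      (A <-> K) | (~M -> A) = False
        A <-> K = False
        ~M -> A = False
          ~M = True
The formula evaluates to True.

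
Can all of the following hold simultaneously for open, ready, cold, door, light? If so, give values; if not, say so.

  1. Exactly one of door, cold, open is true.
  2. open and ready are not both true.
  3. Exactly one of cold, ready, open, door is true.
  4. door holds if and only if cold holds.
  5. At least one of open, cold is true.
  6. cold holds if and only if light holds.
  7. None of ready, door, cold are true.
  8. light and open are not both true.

open: True, ready: False, cold: False, door: False, light: False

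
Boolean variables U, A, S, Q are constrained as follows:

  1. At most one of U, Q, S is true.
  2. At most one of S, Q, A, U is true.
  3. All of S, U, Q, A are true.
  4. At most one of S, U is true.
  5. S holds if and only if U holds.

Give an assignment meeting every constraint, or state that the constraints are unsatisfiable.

Unsatisfiable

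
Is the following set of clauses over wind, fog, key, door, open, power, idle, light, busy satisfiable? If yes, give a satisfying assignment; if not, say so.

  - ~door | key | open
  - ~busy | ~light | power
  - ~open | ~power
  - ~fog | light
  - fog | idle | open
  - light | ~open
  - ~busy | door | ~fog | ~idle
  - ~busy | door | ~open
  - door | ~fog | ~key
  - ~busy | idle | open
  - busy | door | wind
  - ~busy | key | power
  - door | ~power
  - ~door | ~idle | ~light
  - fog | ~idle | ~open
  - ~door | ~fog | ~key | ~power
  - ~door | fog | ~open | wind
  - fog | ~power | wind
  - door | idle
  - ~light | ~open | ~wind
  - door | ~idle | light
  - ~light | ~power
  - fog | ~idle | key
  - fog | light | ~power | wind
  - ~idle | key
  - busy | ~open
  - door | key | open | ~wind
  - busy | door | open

wind=T, fog=T, key=T, door=T, open=F, power=F, idle=F, light=T, busy=F

Set wind = True.
Set fog = True.
  then (~fog | light) forces light = True.
  then (~light | ~open | ~wind) forces open = False.
  then (~light | ~power) forces power = False.
  then (~busy | ~light | power) forces busy = False.
  then (busy | door | open) forces door = True.
  then (~door | key | open) forces key = True.
  then (~door | ~idle | ~light) forces idle = False.
All clauses satisfied.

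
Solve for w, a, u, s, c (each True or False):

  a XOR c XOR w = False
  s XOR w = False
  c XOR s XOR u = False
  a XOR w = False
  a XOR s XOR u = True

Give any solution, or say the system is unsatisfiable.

w = True; a = True; u = True; s = True; c = False

a XOR c XOR w = T XOR F XOR T = False ✓
s XOR w = T XOR T = False ✓
c XOR s XOR u = F XOR T XOR T = False ✓
a XOR w = T XOR T = False ✓
a XOR s XOR u = T XOR T XOR T = True ✓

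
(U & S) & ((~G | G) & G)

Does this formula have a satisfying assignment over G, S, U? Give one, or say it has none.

G: True, S: True, U: True

  U & S = True
  (~G | G) & G = True
    ~G | G = True
      ~G = False
Both conjuncts True, so the formula holds.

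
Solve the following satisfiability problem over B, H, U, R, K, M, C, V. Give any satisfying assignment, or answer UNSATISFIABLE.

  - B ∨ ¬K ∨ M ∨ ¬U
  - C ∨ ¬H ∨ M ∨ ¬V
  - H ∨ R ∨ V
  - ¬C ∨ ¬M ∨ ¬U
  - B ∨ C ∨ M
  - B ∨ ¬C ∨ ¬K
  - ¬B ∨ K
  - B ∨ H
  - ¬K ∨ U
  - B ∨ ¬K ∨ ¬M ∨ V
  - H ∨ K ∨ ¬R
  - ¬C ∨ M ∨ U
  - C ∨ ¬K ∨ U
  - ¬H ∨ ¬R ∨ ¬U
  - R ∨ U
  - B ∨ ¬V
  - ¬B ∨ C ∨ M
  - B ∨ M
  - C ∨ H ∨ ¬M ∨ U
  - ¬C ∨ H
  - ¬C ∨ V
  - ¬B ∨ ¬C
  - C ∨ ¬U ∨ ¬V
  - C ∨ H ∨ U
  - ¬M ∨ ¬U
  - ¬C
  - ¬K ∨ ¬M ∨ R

B: False, H: True, U: False, R: True, K: False, M: True, C: False, V: False

Unit clause (¬C) forces C = False.
Set B = False.
  then (B ∨ C ∨ M) forces M = True.
  then (B ∨ H) forces H = True.
  then (B ∨ ¬V) forces V = False.
  then (¬M ∨ ¬U) forces U = False.
  then (¬K ∨ U) forces K = False.
  then (R ∨ U) forces R = True.
All clauses satisfied.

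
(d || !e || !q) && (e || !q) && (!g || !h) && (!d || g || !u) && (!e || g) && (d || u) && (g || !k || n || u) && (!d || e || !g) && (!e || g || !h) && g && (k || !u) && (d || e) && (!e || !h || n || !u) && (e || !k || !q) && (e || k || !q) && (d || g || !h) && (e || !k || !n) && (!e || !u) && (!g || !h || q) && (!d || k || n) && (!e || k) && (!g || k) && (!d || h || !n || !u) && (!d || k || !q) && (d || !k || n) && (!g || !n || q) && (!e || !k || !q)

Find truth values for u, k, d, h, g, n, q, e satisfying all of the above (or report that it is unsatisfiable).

Unit clause (g) forces g = True.
In (!g || k) only k is left, so k = True.
In (!g || !h) only !h is left, so h = False.
Try u = True:
  (!e || !u) forces e = False.
  (e || !q) forces q = False.
  (!d || e || !g) forces d = False.
  clause (d || e) is falsified — backtrack.
So u = False.
  then (d || u) forces d = True.
  then (!d || e || !g) forces e = True.
  then (!e || !k || !q) forces q = False.
  then (!g || !n || q) forces n = False.
All clauses satisfied.

u = False, k = True, d = True, h = False, g = True, n = False, q = False, e = True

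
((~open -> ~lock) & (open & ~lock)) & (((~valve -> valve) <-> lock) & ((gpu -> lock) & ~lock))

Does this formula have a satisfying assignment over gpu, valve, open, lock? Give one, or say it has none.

gpu = False; valve = False; open = True; lock = False

  (~open -> ~lock) & (open & ~lock) = True
    ~open -> ~lock = True
      ~open = False
      ~lock = True
    open & ~lock = True
      ~lock = True
  ((~valve -> valve) <-> lock) & ((gpu -> lock) & ~lock) = True
    (~valve -> valve) <-> lock = True
      ~valve -> valve = False
        ~valve = True
    (gpu -> lock) & ~lock = True
      gpu -> lock = True
      ~lock = True
Both conjuncts True, so the formula holds.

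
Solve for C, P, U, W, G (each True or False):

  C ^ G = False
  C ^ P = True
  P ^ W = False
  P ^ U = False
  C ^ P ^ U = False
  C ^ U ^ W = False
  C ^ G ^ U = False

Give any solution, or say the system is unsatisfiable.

The formula is unsatisfiable.

Adding constraints 1, 2, 5, 7 mod 2: every variable appears an even number of times on the left, so the left side is 0.
But the right sides sum to 1 (mod 2). 0 ≠ 1 — the system is inconsistent.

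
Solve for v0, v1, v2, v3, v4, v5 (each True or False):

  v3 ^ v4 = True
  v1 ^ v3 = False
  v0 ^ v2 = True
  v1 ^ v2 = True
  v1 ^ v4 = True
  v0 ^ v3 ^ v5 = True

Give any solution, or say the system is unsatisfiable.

v0 = False, v1 = False, v2 = True, v3 = False, v4 = True, v5 = True

v3 ^ v4 = F ^ T = True ✓
v1 ^ v3 = F ^ F = False ✓
v0 ^ v2 = F ^ T = True ✓
v1 ^ v2 = F ^ T = True ✓
v1 ^ v4 = F ^ T = True ✓
v0 ^ v3 ^ v5 = F ^ F ^ T = True ✓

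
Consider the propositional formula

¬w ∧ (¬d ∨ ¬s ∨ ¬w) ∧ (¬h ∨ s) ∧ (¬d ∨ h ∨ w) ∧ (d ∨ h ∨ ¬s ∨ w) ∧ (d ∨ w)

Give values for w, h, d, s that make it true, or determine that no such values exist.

w: False, h: True, d: True, s: True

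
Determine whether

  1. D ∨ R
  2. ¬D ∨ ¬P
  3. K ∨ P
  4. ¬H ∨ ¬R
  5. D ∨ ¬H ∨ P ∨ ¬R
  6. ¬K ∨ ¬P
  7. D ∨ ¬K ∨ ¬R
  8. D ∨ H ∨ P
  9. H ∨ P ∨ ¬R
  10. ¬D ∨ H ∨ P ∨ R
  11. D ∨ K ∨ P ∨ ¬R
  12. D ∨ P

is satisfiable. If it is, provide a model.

R: False; D: True; P: False; H: True; K: True

Set R = False.
  then (D ∨ R) forces D = True.
  then (¬D ∨ ¬P) forces P = False.
  then (K ∨ P) forces K = True.
  then (¬D ∨ H ∨ P ∨ R) forces H = True.
All clauses satisfied.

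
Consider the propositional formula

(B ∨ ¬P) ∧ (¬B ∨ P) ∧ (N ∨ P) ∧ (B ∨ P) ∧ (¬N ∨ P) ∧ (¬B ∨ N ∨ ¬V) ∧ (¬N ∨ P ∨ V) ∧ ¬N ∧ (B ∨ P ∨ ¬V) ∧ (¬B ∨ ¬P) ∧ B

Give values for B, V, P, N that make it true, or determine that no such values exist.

UNSATISFIABLE

Case B = True:
  (¬B ∨ P) forces P = True.
  Clause (¬B ∨ ¬P) is falsified — contradiction.
Case B = False:
  Clause (B) is falsified — contradiction.
Both cases fail, so the formula is unsatisfiable.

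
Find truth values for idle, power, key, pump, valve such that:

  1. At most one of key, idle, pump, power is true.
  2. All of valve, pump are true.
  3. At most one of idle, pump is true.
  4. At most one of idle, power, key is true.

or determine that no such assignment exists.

idle=F, power=F, key=F, pump=T, valve=T

  (1) {key, idle, pump, power}: 1 true — at most one ✓
  (2) {valve, pump}: all 2 true ✓
  (3) {idle, pump}: 1 true — at most one ✓
  (4) {idle, power, key}: 0 true — at most one ✓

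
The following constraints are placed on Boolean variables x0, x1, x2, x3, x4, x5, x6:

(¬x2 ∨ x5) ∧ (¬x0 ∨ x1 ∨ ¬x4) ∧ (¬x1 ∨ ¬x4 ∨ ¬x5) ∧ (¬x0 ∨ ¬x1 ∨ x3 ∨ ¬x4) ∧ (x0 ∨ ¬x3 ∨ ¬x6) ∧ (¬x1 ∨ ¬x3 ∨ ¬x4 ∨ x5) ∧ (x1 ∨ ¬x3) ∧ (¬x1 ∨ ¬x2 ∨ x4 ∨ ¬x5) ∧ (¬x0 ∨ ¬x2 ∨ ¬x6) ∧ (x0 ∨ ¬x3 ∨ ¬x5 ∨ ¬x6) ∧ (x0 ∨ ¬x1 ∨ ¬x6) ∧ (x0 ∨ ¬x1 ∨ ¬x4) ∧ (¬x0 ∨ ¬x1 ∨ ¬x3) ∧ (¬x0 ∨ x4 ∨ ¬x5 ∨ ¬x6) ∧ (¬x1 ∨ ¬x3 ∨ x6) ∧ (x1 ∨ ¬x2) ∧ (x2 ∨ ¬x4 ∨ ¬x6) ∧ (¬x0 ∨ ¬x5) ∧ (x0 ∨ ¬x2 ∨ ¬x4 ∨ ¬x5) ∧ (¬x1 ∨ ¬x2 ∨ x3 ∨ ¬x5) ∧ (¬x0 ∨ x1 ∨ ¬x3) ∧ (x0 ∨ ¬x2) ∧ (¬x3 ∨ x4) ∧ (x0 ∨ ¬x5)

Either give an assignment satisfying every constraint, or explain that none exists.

x0: False, x1: False, x2: False, x3: False, x4: False, x5: False, x6: False

Set x0 = False.
  then (x0 ∨ ¬x2) forces x2 = False.
  then (x0 ∨ ¬x5) forces x5 = False.
Set x1 = False.
  then (x1 ∨ ¬x3) forces x3 = False.
Set x4 = False.
Set x6 = False.
All clauses satisfied.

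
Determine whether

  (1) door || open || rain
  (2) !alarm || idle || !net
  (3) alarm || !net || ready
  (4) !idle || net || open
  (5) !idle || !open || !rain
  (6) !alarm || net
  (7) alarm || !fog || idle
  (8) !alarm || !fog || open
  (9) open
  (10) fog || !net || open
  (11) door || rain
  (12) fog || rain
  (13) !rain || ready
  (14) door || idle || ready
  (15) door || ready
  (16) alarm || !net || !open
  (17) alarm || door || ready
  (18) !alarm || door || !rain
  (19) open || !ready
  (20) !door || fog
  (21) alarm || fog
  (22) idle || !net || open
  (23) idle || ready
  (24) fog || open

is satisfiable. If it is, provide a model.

fog=T, idle=T, net=T, open=T, alarm=T, door=T, rain=F, ready=F

Unit clause (open) forces open = True.
Set fog = True.
Try idle = False:
  (alarm || !fog || idle) forces alarm = True.
  (!alarm || idle || !net) forces net = False.
  clause (!alarm || net) is falsified — backtrack.
So idle = True.
  then (!idle || !open || !rain) forces rain = False.
  then (door || rain) forces door = True.
Set net = True.
  then (alarm || !net || !open) forces alarm = True.
Set ready = False.
All clauses satisfied.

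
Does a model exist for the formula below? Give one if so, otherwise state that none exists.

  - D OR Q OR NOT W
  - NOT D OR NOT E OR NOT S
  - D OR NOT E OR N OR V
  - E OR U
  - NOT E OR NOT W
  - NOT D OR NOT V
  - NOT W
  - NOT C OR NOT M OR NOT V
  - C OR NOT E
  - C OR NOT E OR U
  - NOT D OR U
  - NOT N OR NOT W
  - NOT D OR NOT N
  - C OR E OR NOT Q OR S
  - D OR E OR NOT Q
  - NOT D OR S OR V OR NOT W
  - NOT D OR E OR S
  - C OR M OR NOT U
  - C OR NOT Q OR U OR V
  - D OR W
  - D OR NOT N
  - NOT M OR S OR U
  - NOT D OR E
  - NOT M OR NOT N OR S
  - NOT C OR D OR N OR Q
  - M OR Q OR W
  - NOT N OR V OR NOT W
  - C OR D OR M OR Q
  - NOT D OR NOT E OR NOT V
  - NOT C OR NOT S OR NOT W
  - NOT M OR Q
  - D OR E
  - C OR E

Unit clause (NOT W) forces W = False.
In (D OR W) only D is left, so D = True.
In (NOT D OR E) only E is left, so E = True.
In (NOT D OR NOT E OR NOT V) only NOT V is left, so V = False.
In (NOT D OR NOT E OR NOT S) only NOT S is left, so S = False.
In (C OR NOT E) only C is left, so C = True.
In (NOT D OR U) only U is left, so U = True.
In (NOT D OR NOT N) only NOT N is left, so N = False.
Set M = True.
  then (NOT M OR Q) forces Q = True.
All clauses satisfied.

M = True, Q = True, C = True, V = False, D = True, E = True, W = False, N = False, S = False, U = True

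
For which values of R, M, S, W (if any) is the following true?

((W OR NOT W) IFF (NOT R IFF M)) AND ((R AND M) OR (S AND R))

R = True, M = False, S = True, W = True

  (W OR NOT W) IFF (NOT R IFF M) = True
    W OR NOT W = True
      NOT W = False
    NOT R IFF M = True
      NOT R = False
  (R AND M) OR (S AND R) = True
    R AND M = False
    S AND R = True
Both conjuncts True, so the formula holds.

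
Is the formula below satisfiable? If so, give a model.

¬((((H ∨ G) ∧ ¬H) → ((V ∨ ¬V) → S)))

S=F, G=T, V=F, H=F

  ¬((((H ∨ G) ∧ ¬H) → ((V ∨ ¬V) → S))) = True
    ((H ∨ G) ∧ ¬H) → ((V ∨ ¬V) → S) = False
      (H ∨ G) ∧ ¬H = True
        H ∨ G = True
        ¬H = True
      (V ∨ ¬V) → S = False
        V ∨ ¬V = True
          ¬V = True
The formula evaluates to True.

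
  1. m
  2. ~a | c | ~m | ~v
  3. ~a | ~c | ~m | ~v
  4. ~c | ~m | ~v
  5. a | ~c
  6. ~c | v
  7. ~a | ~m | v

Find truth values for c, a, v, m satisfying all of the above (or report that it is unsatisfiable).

c = False, a = False, v = True, m = True

Unit clause (m) forces m = True.
Try c = True:
  (~c | ~m | ~v) forces v = False.
  clause (~c | v) is falsified — backtrack.
So c = False.
Set a = False.
Set v = True.
All clauses satisfied.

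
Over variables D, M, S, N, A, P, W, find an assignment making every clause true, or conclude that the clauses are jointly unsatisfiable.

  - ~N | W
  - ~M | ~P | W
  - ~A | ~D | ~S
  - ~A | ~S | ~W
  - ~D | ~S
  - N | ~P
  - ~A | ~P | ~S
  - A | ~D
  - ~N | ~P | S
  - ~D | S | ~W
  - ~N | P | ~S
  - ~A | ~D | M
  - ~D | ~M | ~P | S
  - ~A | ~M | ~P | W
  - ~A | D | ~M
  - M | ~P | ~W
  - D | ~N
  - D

D=T, M=T, S=F, N=F, A=T, P=F, W=F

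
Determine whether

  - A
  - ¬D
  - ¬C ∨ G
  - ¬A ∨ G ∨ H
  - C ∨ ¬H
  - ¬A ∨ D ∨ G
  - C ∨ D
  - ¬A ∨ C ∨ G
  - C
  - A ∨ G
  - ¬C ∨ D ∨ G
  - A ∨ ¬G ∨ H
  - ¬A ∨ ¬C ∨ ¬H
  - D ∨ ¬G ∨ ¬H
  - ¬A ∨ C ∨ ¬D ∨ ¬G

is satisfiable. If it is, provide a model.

C = True, A = True, G = True, D = False, H = False

Unit clause (A) forces A = True.
Unit clause (¬D) forces D = False.
In (¬A ∨ D ∨ G) only G is left, so G = True.
In (C ∨ D) only C is left, so C = True.
In (¬A ∨ ¬C ∨ ¬H) only ¬H is left, so H = False.
All clauses satisfied.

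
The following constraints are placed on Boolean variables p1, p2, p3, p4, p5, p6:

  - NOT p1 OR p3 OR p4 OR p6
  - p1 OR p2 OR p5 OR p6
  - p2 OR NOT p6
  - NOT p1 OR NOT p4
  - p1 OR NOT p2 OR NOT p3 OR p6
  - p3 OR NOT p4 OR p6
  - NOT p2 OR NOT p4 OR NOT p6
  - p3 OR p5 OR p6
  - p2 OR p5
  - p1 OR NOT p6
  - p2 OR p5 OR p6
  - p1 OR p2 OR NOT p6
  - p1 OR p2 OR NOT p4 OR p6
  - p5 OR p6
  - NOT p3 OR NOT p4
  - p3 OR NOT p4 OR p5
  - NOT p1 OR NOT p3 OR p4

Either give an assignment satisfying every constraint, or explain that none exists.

p1: True, p2: True, p3: False, p4: False, p5: True, p6: True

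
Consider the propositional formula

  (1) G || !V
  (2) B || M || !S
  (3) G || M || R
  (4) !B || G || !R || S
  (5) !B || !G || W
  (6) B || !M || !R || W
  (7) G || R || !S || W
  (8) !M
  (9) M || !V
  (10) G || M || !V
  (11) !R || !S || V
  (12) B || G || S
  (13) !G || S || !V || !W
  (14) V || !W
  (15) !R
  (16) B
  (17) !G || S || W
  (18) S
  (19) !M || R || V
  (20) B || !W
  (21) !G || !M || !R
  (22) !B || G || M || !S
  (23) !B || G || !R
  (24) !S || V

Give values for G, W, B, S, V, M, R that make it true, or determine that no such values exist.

Case S = True:
  (!M) forces M = False.
  (B || M || !S) forces B = True.
  (M || !V) forces V = False.
  Clause (!S || V) is falsified — contradiction.
Case S = False:
  Clause (S) is falsified — contradiction.
Both cases fail, so the formula is unsatisfiable.

Unsatisfiable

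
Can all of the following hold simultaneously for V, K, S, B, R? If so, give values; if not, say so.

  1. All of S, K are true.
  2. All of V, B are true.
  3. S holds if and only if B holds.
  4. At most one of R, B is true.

V = True; K = True; S = True; B = True; R = False

  (1) {S, K}: all 2 true ✓
  (2) {V, B}: all 2 true ✓
  (3) S=T, B=T — same ✓
  (4) {R, B}: 1 true — at most one ✓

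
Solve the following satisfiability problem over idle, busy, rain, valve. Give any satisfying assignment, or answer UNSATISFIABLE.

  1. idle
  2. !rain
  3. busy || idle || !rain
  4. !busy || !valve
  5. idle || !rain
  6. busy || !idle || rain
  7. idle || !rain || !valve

idle=T, busy=T, rain=F, valve=F

Unit clause (idle) forces idle = True.
Unit clause (!rain) forces rain = False.
In (busy || !idle || rain) only busy is left, so busy = True.
In (!busy || !valve) only !valve is left, so valve = False.
All clauses satisfied.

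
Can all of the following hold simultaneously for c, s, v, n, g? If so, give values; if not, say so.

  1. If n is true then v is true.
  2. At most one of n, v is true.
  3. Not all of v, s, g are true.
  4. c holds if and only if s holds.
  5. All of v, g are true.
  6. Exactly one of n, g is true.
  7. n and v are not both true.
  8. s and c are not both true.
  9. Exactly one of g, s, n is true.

c = False; s = False; v = True; n = False; g = True

  (1) n=F ⇒ v: vacuous ✓
  (2) {n, v}: 1 true — at most one ✓
  (3) {v, s, g}: 2/3 true — not all ✓
  (4) c=F, s=F — same ✓
  (5) {v, g}: all 2 true ✓
  (6) {n, g}: 1 true — exactly one ✓
  (7) n=F, v=T — not both ✓
  (8) s=F, c=F — not both ✓
  (9) {g, s, n}: 1 true — exactly one ✓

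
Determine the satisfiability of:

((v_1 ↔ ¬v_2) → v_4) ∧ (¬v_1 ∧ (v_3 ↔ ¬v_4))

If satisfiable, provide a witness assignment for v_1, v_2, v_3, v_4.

v_1: False, v_2: True, v_3: False, v_4: True

  (v_1 ↔ ¬v_2) → v_4 = True
    v_1 ↔ ¬v_2 = True
      ¬v_2 = False
  ¬v_1 ∧ (v_3 ↔ ¬v_4) = True
    ¬v_1 = True
    v_3 ↔ ¬v_4 = True
      ¬v_4 = False
Both conjuncts True, so the formula holds.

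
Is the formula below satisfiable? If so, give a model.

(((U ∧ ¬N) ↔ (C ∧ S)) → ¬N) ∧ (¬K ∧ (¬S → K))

C=T; N=T; S=T; U=T; K=F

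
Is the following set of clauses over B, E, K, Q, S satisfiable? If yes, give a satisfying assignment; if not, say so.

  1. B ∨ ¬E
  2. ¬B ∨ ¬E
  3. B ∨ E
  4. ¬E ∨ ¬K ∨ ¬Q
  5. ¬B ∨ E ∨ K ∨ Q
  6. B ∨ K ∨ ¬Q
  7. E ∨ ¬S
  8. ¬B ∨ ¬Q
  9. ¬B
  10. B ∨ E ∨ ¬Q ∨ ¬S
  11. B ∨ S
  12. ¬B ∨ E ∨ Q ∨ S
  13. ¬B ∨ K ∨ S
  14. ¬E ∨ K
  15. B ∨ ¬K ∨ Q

Case B = True:
  Clause (¬B) is falsified — contradiction.
Case B = False:
  (B ∨ ¬E) forces E = False.
  Clause (B ∨ E) is falsified — contradiction.
Both cases fail, so the formula is unsatisfiable.

Unsatisfiable — no assignment works.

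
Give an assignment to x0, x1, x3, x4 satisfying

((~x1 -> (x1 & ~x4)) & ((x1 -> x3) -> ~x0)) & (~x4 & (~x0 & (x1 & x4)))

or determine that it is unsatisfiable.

No satisfying assignment exists.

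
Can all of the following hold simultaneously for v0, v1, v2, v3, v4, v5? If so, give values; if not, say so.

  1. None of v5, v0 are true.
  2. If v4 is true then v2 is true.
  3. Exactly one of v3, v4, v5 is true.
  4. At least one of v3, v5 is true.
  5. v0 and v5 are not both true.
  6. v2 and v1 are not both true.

v0 = False, v1 = False, v2 = True, v3 = True, v4 = False, v5 = False

  (1) {v5, v0}: 0 true — none ✓
  (2) v4=F ⇒ v2: vacuous ✓
  (3) {v3, v4, v5}: 1 true — exactly one ✓
  (4) {v3, v5}: 1 true — at least one ✓
  (5) v0=F, v5=F — not both ✓
  (6) v2=T, v1=F — not both ✓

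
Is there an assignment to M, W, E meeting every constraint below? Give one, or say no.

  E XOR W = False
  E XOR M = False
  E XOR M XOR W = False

M: False, W: False, E: False

E XOR W = F XOR F = False ✓
E XOR M = F XOR F = False ✓
E XOR M XOR W = F XOR F XOR F = False ✓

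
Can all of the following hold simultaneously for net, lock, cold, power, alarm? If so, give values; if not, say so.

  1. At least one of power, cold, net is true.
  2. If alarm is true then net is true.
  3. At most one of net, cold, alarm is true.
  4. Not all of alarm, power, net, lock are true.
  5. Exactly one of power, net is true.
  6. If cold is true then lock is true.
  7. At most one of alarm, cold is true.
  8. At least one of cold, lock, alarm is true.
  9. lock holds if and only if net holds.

net: True, lock: True, cold: False, power: False, alarm: False

  (1) {power, cold, net}: 1 true — at least one ✓
  (2) alarm=F ⇒ net: vacuous ✓
  (3) {net, cold, alarm}: 1 true — at most one ✓
  (4) {alarm, power, net, lock}: 2/4 true — not all ✓
  (5) {power, net}: 1 true — exactly one ✓
  (6) cold=F ⇒ lock: vacuous ✓
  (7) {alarm, cold}: 0 true — at most one ✓
  (8) {cold, lock, alarm}: 1 true — at least one ✓
  (9) lock=T, net=T — same ✓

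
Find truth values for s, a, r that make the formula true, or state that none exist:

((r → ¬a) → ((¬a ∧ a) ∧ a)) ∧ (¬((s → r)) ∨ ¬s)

s=F, a=T, r=T

  (r → ¬a) → ((¬a ∧ a) ∧ a) = True
    r → ¬a = False
      ¬a = False
    (¬a ∧ a) ∧ a = False
      ¬a ∧ a = False
        ¬a = False
  ¬((s → r)) ∨ ¬s = True
    ¬((s → r)) = False
      s → r = True
    ¬s = True
Both conjuncts True, so the formula holds.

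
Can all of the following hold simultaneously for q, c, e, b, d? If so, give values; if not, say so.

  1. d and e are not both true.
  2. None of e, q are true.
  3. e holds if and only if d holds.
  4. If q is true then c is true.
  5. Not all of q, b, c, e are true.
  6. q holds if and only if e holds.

q: False; c: True; e: False; b: True; d: False

  (1) d=F, e=F — not both ✓
  (2) {e, q}: 0 true — none ✓
  (3) e=F, d=F — same ✓
  (4) q=F ⇒ c: vacuous ✓
  (5) {q, b, c, e}: 2/4 true — not all ✓
  (6) q=F, e=F — same ✓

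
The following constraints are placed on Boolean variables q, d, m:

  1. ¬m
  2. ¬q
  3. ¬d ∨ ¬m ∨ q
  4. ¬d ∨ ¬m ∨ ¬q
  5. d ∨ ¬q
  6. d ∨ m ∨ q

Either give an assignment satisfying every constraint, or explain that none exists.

q = False, d = True, m = False

Unit clause (¬m) forces m = False.
Unit clause (¬q) forces q = False.
In (d ∨ m ∨ q) only d is left, so d = True.
Check each clause:
  (¬m): ¬m holds.
  (¬q): ¬q holds.
  (¬d ∨ ¬m ∨ q): ¬m holds.
  (¬d ∨ ¬m ∨ ¬q): ¬m holds.
  (d ∨ ¬q): d holds.
  (d ∨ m ∨ q): d holds.
All clauses satisfied.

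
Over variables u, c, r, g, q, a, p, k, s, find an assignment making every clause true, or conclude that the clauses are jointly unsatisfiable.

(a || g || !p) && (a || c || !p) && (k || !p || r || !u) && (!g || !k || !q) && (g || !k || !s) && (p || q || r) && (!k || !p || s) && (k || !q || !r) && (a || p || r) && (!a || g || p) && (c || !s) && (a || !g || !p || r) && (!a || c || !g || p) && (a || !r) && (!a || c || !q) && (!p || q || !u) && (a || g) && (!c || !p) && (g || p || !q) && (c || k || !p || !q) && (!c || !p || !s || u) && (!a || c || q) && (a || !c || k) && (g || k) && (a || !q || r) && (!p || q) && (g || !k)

u = False, c = True, r = True, g = True, q = False, a = True, p = False, k = False, s = False

Set u = False.
Set c = True.
  then (!c || !p) forces p = False.
Set r = True.
  then (a || !r) forces a = True.
  then (!a || g || p) forces g = True.
Try q = True:
  (!g || !k || !q) forces k = False.
  clause (k || !q || !r) is falsified — backtrack.
So q = False.
Set k = False.
Set s = False.
All clauses satisfied.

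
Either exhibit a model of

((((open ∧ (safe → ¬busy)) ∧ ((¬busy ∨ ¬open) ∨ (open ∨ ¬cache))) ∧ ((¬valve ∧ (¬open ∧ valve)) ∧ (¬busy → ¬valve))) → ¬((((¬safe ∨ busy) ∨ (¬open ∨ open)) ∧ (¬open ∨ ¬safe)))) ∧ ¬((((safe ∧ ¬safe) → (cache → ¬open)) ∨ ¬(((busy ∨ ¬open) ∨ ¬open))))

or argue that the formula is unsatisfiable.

Unsatisfiable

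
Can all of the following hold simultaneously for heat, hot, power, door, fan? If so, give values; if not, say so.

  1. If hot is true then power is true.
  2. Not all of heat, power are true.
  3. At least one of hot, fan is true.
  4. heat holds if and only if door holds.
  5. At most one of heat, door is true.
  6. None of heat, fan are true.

heat = False; hot = True; power = True; door = False; fan = False

  (1) hot=T ⇒ power: T ✓
  (2) {heat, power}: 1/2 true — not all ✓
  (3) {hot, fan}: 1 true — at least one ✓
  (4) heat=F, door=F — same ✓
  (5) {heat, door}: 0 true — at most one ✓
  (6) {heat, fan}: 0 true — none ✓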